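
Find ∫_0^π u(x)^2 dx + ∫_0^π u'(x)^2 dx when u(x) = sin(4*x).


||u||_{H^1(0,π)}^2 = 17*π/2

u'(x) = 4*cos(4*x).
Expand u² and (u')² and integrate term by term on (0, π), using: for integers n ≥ 1, ∫_0^π sin²(nx) dx = ∫_0^π cos²(nx) dx = π/2; for n ≠ n', ∫_0^π sin(nx)sin(n'x) dx = ∫_0^π cos(nx)cos(n'x) dx = 0; and by product-to-sum, ∫_0^π sin(nx)cos(n'x) dx = ½∫_0^π [sin((n+n')x) + sin((n−n')x)] dx, which is 0 when n+n' is even and 2n/(n²−n'²) when n+n' is odd (it need not vanish on (0, π)).
  u² squared terms: (1)²·∫sin(4x)² dx = 1·π/2 = π/2.
  So ∫_0^π u² dx = π/2.
  (u')² squared terms: (4)²·∫cos(4x)² dx = 16·π/2 = 8*π.
  So ∫_0^π (u')² dx = 8*π.
||u||_{H^1}^2 = (π/2) + (8*π) = 17*π/2.


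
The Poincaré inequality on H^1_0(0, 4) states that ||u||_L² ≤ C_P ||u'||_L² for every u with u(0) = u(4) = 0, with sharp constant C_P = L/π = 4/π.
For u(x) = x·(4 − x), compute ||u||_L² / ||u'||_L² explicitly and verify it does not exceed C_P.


||u||_L² / ||u'||_L² = 2*sqrt(10)/5 < C_P = 4/π.

u(x) = x·(4 − x), so u'(x) = 4 - 2*x.
u(x) = x·(4 − x) vanishes at x = 0 and x = 4, so u ∈ H^1_0(0, 4). Differentiate via the product rule and integrate the resulting polynomials term by term.
  ∫_0^4 u² dx = ∫_0^4 (x^4 - 8*x^3 + 16*x^2) dx. Term by term:
    ∫_0^4 x^4 dx = 1024/5;  ∫_0^4 -8*x^3 dx = -512;  ∫_0^4 16*x^2 dx = 1024/3.
  Sum: 1024/5 − 512 + 1024/3 = 512/15.
  ∫_0^4 (u')² dx = ∫_0^4 (4*x^2 - 16*x + 16) dx. Term by term:
    ∫_0^4 4*x^2 dx = 256/3;  ∫_0^4 -16*x dx = -128;  ∫_0^4 16 dx = 64.
  Sum: 256/3 − 128 + 64 = 64/3.
∫_0^4 u² dx = 512/15, so ||u||_L² = 16*sqrt(30)/15.
∫_0^4 (u')² dx = 64/3, so ||u'||_L² = 8*sqrt(3)/3.
Ratio ||u||_L² / ||u'||_L² = 2*sqrt(10)/5.
Sharp Poincaré constant on H^1_0(0, 4) is C_P = L/π = 4/π, achieved by sin(π/4·x).
A polynomial bump cannot attain the sharp Poincaré constant (only the first sine eigenfunction does), so the ratio is strictly less than C_P, consistent with ||u||_L² ≤ C_P ||u'||_L².


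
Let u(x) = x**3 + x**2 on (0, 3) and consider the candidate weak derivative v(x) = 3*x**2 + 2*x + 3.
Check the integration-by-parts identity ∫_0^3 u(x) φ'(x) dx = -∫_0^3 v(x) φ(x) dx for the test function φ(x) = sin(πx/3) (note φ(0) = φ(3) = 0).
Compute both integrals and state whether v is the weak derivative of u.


LHS = -99/π + 324/π^3, RHS = -117/π + 324/π^3. No, v is not the weak derivative of u.

u(x) = x**3 + x**2, classical derivative u'(x) = 3*x**2 + 2*x.
φ(x) = sin(πx/3), so φ'(x) = π*cos(π*x/3)/3.
Note φ(0) = φ(3) = 0, so the boundary term u·φ vanishes.
LHS = ∫_0^3 u(x) φ'(x) dx = ∫_0^3 (π*x^3*cos(π*x/3)/3 + π*x^2*cos(π*x/3)/3) dx. Term by term:
  ∫_0^3 π*x^2*cos(π*x/3)/3 dx = -18/π;  ∫_0^3 π*x^3*cos(π*x/3)/3 dx = -81/π + 324/π^3.
Sum: -18/π + -81/π + 324/π^3 = -99/π + 324/π^3.
So LHS = -99/π + 324/π^3.
∫_0^3 v(x) φ(x) dx = ∫_0^3 (3*x^2*sin(π*x/3) + 2*x*sin(π*x/3) + 3*sin(π*x/3)) dx. Term by term:
  ∫_0^3 3*sin(π*x/3) dx = 18/π;  ∫_0^3 2*x*sin(π*x/3) dx = 18/π;  ∫_0^3 3*x^2*sin(π*x/3) dx = -324/π^3 + 81/π.
Sum: 18/π + 18/π + -324/π^3 + 81/π = -324/π^3 + 117/π.
So RHS = -∫_0^3 v(x) φ(x) dx = -117/π + 324/π^3.
LHS − RHS = 18/π ≠ 0, so the identity fails.
(For a valid weak derivative the identity must hold for EVERY test function, in particular this one. The failure shows v is NOT the weak derivative of u.)
Correct weak derivative would be u'(x) = 3*x**2 + 2*x.


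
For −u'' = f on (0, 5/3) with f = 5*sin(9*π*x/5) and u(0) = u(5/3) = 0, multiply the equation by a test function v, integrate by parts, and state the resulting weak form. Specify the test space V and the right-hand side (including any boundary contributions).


V = H^1_0(0, 5/3) (so v(0) = v(5/3) = 0); weak form: ∫_0^5/3 u'v' dx = ∫_0^5/3 (5*sin(9*π*x/5)) v dx for all v ∈ V.

Multiply both sides by a test function v and integrate from 0 to 5/3:
  ∫_0^5/3 −u''(x) v(x) dx = ∫_0^5/3 f(x) v(x) dx.
Integrate the LHS by parts once:
  ∫_0^5/3 −u'' v dx = −[u'(x) v(x)]_0^5/3 + ∫_0^5/3 u'(x) v'(x) dx.
Thus ∫_0^5/3 u'(x) v'(x) dx = ∫_0^5/3 f(x) v(x) dx + [u'(x) v(x)]_0^5/3.
Choose V so that boundary terms are either known or forced to vanish.
u is Dirichlet: u(0) = u(5/3) = 0. Let V = H^1_0(0, 5/3); then v(0) = v(5/3) = 0, and [u' v]_0^5/3 = 0.
Weak formulation: find u (satisfying any essential BC) such that ∫_0^5/3 u'(x) v'(x) dx = ∫_0^5/3 f v dx for all v ∈ V.
Substituting f(x) = 5*sin(9*π*x/5), the right-hand side is ∫_0^5/3 (5*sin(9*π*x/5)) v dx.


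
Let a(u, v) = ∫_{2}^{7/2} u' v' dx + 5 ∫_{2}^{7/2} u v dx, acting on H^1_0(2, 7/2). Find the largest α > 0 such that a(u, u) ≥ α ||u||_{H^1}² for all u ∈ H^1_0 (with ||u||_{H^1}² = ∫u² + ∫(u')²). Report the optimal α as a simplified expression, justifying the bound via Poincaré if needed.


α = 1

Coercivity of a(·,·) on H^1_0(2, 7/2) means a(u, u) ≥ α ||u||_{H^1}² for every u ∈ H^1_0.
The interval has length L = 3/2, and Poincaré/coercivity depend only on L. Here a(u, u) = ∫(u')² + (5)·∫u².
Here c = 5 ≥ 1, so a(u,u) = ∫(u')² + c∫u² ≥ ∫(u')² + ∫u² = ||u||_{H^1}², i.e. α = 1 works. No larger α is possible: a(u,u) ≥ α||u||_{H^1}² means (1−α)∫(u')² ≥ (α−c)∫u², and for the modes u_n = sin(nπ(x−x₀)/L) (x₀ the left endpoint) one has ∫u_n²/∫(u_n')² = (L/(nπ))² → 0, so a(u_n,u_n)/||u_n||_{H^1}² → 1. Hence the optimal constant is α = 1.
Therefore α = 1.


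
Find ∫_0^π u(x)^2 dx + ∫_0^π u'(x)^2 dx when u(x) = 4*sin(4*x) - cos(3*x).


||u||_{H^1(0,π)}^2 = -640/7 + 141*π

u'(x) = 3*sin(3*x) + 16*cos(4*x).
Expand u² and (u')² and integrate term by term on (0, π), using: for integers n ≥ 1, ∫_0^π sin²(nx) dx = ∫_0^π cos²(nx) dx = π/2; for n ≠ n', ∫_0^π sin(nx)sin(n'x) dx = ∫_0^π cos(nx)cos(n'x) dx = 0; and by product-to-sum, ∫_0^π sin(nx)cos(n'x) dx = ½∫_0^π [sin((n+n')x) + sin((n−n')x)] dx, which is 0 when n+n' is even and 2n/(n²−n'²) when n+n' is odd (it need not vanish on (0, π)).
  u² squared terms: (-1)²·∫cos(3x)² dx = 1·π/2 = π/2;  (4)²·∫sin(4x)² dx = 16·π/2 = 8*π.
  u² cross terms: 2·(-1)·(4)·∫cos(3x)·sin(4x) dx = -8·(8/7) = -64/7.
  So ∫_0^π u² dx = π/2 + 8*π − 64/7 = -64/7 + 17*π/2.
  (u')² squared terms: (3)²·∫sin(3x)² dx = 9·π/2 = 9*π/2;  (16)²·∫cos(4x)² dx = 256·π/2 = 128*π.
  (u')² cross terms: 2·(3)·(16)·∫sin(3x)·cos(4x) dx = 96·(-6/7) = -576/7.
  So ∫_0^π (u')² dx = 9*π/2 + 128*π − 576/7 = -576/7 + 265*π/2.
||u||_{H^1}^2 = (-64/7 + 17*π/2) + (-576/7 + 265*π/2) = -640/7 + 141*π.


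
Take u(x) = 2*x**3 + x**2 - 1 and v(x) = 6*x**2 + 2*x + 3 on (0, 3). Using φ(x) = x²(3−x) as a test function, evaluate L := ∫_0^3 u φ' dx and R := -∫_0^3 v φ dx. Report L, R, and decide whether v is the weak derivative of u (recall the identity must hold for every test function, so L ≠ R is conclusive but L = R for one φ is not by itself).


LHS = -1701/10, RHS = -3807/20. No, v is not the weak derivative of u.

u(x) = 2*x**3 + x**2 - 1, classical derivative u'(x) = 6*x**2 + 2*x.
φ(x) = x²(3−x), so φ'(x) = 3*x*(2 - x).
Note φ(0) = φ(3) = 0, so the boundary term u·φ vanishes.
LHS = ∫_0^3 u(x) φ'(x) dx = ∫_0^3 (-6*x^5 + 9*x^4 + 6*x^3 + 3*x^2 - 6*x) dx. Term by term:
  ∫_0^3 -6*x^5 dx = -729;  ∫_0^3 9*x^4 dx = 2187/5;  ∫_0^3 6*x^3 dx = 243/2;
  ∫_0^3 3*x^2 dx = 27;  ∫_0^3 -6*x dx = -27.
Sum: -729 + 2187/5 + 243/2 + 27 − 27 = -1701/10.
So LHS = -1701/10.
∫_0^3 v(x) φ(x) dx = ∫_0^3 (-6*x^5 + 16*x^4 + 3*x^3 + 9*x^2) dx. Term by term:
  ∫_0^3 -6*x^5 dx = -729;  ∫_0^3 16*x^4 dx = 3888/5;  ∫_0^3 3*x^3 dx = 243/4;
  ∫_0^3 9*x^2 dx = 81.
Sum: -729 + 3888/5 + 243/4 + 81 = 3807/20.
So RHS = -∫_0^3 v(x) φ(x) dx = -3807/20.
LHS − RHS = 81/4 ≠ 0, so the identity fails.
(For a valid weak derivative the identity must hold for EVERY test function, in particular this one. The failure shows v is NOT the weak derivative of u.)
Correct weak derivative would be u'(x) = 6*x**2 + 2*x.


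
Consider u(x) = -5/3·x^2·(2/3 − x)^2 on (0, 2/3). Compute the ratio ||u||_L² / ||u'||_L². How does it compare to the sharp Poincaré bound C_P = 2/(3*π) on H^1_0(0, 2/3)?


||u||_L² / ||u'||_L² = sqrt(3)/9 < C_P = 2/(3*π).

u(x) = -5/3·x^2·(2/3 − x)^2, so u'(x) = 20*x*(-9*x^2 + 9*x - 2)/27.
u(x) = -5/3·x^2·(2/3 − x)^2 vanishes at x = 0 and x = 2/3, so u ∈ H^1_0(0, 2/3). Differentiate via the product rule and integrate the resulting polynomials term by term.
  ∫_0^2/3 u² dx = ∫_0^2/3 (25*x^8/9 - 200*x^7/27 + 200*x^6/27 - 800*x^5/243 + 400*x^4/729) dx. Term by term:
    ∫_0^2/3 25*x^8/9 dx = 12800/1594323;  ∫_0^2/3 -200*x^7/27 dx = -6400/177147;  ∫_0^2/3 200*x^6/27 dx = 25600/413343;
    ∫_0^2/3 -800*x^5/243 dx = -25600/531441;  ∫_0^2/3 400*x^4/729 dx = 2560/177147.
  Sum: 12800/1594323 − 6400/177147 + 25600/413343 − 25600/531441 + 2560/177147 = 1280/11160261.
  ∫_0^2/3 (u')² dx = ∫_0^2/3 (400*x^6/9 - 800*x^5/9 + 5200*x^4/81 - 1600*x^3/81 + 1600*x^2/729) dx. Term by term:
    ∫_0^2/3 400*x^6/9 dx = 51200/137781;  ∫_0^2/3 -800*x^5/9 dx = -25600/19683;  ∫_0^2/3 5200*x^4/81 dx = 33280/19683;
    ∫_0^2/3 -1600*x^3/81 dx = -6400/6561;  ∫_0^2/3 1600*x^2/729 dx = 12800/59049.
  Sum: 51200/137781 − 25600/19683 + 33280/19683 − 6400/6561 + 12800/59049 = 1280/413343.
∫_0^2/3 u² dx = 1280/11160261, so ||u||_L² = 16*sqrt(105)/15309.
∫_0^2/3 (u')² dx = 1280/413343, so ||u'||_L² = 16*sqrt(35)/1701.
Ratio ||u||_L² / ||u'||_L² = sqrt(3)/9.
Sharp Poincaré constant on H^1_0(0, 2/3) is C_P = L/π = 2/(3*π), achieved by sin(3*π/2·x).
A polynomial bump cannot attain the sharp Poincaré constant (only the first sine eigenfunction does), so the ratio is strictly less than C_P, consistent with ||u||_L² ≤ C_P ||u'||_L².


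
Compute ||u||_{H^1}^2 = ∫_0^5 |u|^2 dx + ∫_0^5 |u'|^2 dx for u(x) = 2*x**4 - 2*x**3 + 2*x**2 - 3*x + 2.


||u||_{H^1}^2 = 68381870/63

The H^1 norm (squared) on an interval (0, L) is
  ||u||_{H^1}^2 = ∫_0^L u(x)^2 dx + ∫_0^L u'(x)^2 dx.
Compute u'(x) = 8*x**3 - 6*x**2 + 4*x - 3.
Then u(x)^2 = 4*x**8 - 8*x**7 + 12*x**6 - 20*x**5 + 24*x**4 - 20*x**3 + 17*x**2 - 12*x + 4 and u'(x)^2 = 64*x**6 - 96*x**5 + 100*x**4 - 96*x**3 + 52*x**2 - 24*x + 9.
Integrate each monomial from 0 to 5 using ∫_0^5 c·x^n dx = c·5^(n+1)/(n+1):
  ∫_0^5 u(x)^2 dx = ∫_0^5 (4*x^8 - 8*x^7 + 12*x^6 - 20*x^5 + 24*x^4 - 20*x^3 + 17*x^2 - 12*x + 4) dx. Term by term:
    ∫_0^5 4*x^8 dx = 7812500/9;  ∫_0^5 -8*x^7 dx = -390625;  ∫_0^5 12*x^6 dx = 937500/7;
    ∫_0^5 -20*x^5 dx = -156250/3;  ∫_0^5 24*x^4 dx = 15000;  ∫_0^5 -20*x^3 dx = -3125;
    ∫_0^5 17*x^2 dx = 2125/3;  ∫_0^5 -12*x dx = -150;  ∫_0^5 4 dx = 20.
  Sum: 7812500/9 − 390625 + 937500/7 − 156250/3 + 15000 − 3125 + 2125/3 − 150 + 20 = 36018935/63.
  ∫_0^5 u'(x)^2 dx = ∫_0^5 (64*x^6 - 96*x^5 + 100*x^4 - 96*x^3 + 52*x^2 - 24*x + 9) dx. Term by term:
    ∫_0^5 64*x^6 dx = 5000000/7;  ∫_0^5 -96*x^5 dx = -250000;  ∫_0^5 100*x^4 dx = 62500;
    ∫_0^5 -96*x^3 dx = -15000;  ∫_0^5 52*x^2 dx = 6500/3;  ∫_0^5 -24*x dx = -300;
    ∫_0^5 9 dx = 45.
  Sum: 5000000/7 − 250000 + 62500 − 15000 + 6500/3 − 300 + 45 = 10787645/21.
Adding: ||u||_{H^1}^2 = 36018935/63 + 10787645/21 = 68381870/63.


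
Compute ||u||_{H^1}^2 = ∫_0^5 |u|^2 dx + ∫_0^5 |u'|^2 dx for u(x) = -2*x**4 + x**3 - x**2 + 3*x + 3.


||u||_{H^1}^2 = 163258915/126

The H^1 norm (squared) on an interval (0, L) is
  ||u||_{H^1}^2 = ∫_0^L u(x)^2 dx + ∫_0^L u'(x)^2 dx.
Compute u'(x) = -8*x**3 + 3*x**2 - 2*x + 3.
Then u(x)^2 = 4*x**8 - 4*x**7 + 5*x**6 - 14*x**5 - 5*x**4 + 3*x**2 + 18*x + 9 and u'(x)^2 = 64*x**6 - 48*x**5 + 41*x**4 - 60*x**3 + 22*x**2 - 12*x + 9.
Integrate each monomial from 0 to 5 using ∫_0^5 c·x^n dx = c·5^(n+1)/(n+1):
  ∫_0^5 u(x)^2 dx = ∫_0^5 (4*x^8 - 4*x^7 + 5*x^6 - 14*x^5 - 5*x^4 + 3*x^2 + 18*x + 9) dx. Term by term:
    ∫_0^5 4*x^8 dx = 7812500/9;  ∫_0^5 -4*x^7 dx = -390625/2;  ∫_0^5 5*x^6 dx = 390625/7;
    ∫_0^5 -14*x^5 dx = -109375/3;  ∫_0^5 -5*x^4 dx = -3125;  ∫_0^5 3*x^2 dx = 125;
    ∫_0^5 18*x dx = 225;  ∫_0^5 9 dx = 45.
  Sum: 7812500/9 − 390625/2 + 390625/7 − 109375/3 − 3125 + 125 + 225 + 45 = 86859145/126.
  ∫_0^5 u'(x)^2 dx = ∫_0^5 (64*x^6 - 48*x^5 + 41*x^4 - 60*x^3 + 22*x^2 - 12*x + 9) dx. Term by term:
    ∫_0^5 64*x^6 dx = 5000000/7;  ∫_0^5 -48*x^5 dx = -125000;  ∫_0^5 41*x^4 dx = 25625;
    ∫_0^5 -60*x^3 dx = -9375;  ∫_0^5 22*x^2 dx = 2750/3;  ∫_0^5 -12*x dx = -150;
    ∫_0^5 9 dx = 45.
  Sum: 5000000/7 − 125000 + 25625 − 9375 + 2750/3 − 150 + 45 = 12733295/21.
Adding: ||u||_{H^1}^2 = 86859145/126 + 12733295/21 = 163258915/126.


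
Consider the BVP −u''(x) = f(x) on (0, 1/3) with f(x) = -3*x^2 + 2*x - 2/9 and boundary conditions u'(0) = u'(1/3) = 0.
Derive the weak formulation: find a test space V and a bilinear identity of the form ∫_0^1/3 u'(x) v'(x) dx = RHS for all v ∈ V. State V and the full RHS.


V = H^1(0, 1/3) (no boundary constraint on v; u is determined up to an additive constant); weak form: ∫_0^1/3 u'v' dx = ∫_0^1/3 (-3*x^2 + 2*x - 2/9) v dx for all v ∈ V.

Multiply both sides by a test function v and integrate from 0 to 1/3:
  ∫_0^1/3 −u''(x) v(x) dx = ∫_0^1/3 f(x) v(x) dx.
Integrate the LHS by parts once:
  ∫_0^1/3 −u'' v dx = −[u'(x) v(x)]_0^1/3 + ∫_0^1/3 u'(x) v'(x) dx.
Thus ∫_0^1/3 u'(x) v'(x) dx = ∫_0^1/3 f(x) v(x) dx + [u'(x) v(x)]_0^1/3.
Choose V so that boundary terms are either known or forced to vanish.
u has homogeneous Neumann: u'(0) = u'(1/3) = 0. So [u' v]_0^1/3 = 0·v(1/3) − 0·v(0) = 0 for any v; take V = H^1(0, 1/3).
Weak formulation: find u (satisfying any essential BC) such that ∫_0^1/3 u'(x) v'(x) dx = ∫_0^1/3 f v dx for all v ∈ V (homogeneous Neumann, so boundary terms vanish).
Substituting f(x) = -3*x^2 + 2*x - 2/9, the right-hand side is ∫_0^1/3 (-3*x^2 + 2*x - 2/9) v dx.
Compatibility check (pure Neumann): taking v ≡ 1 ∈ V gives 0 = ∫_0^1/3 f dx + (0) − (0), i.e. ∫_0^1/3 f dx must equal u'(0) − u'(1/3) = 0. Indeed ∫_0^1/3 (-3*x^2 + 2*x - 2/9) dx = 0, so the data are compatible. The solution is then unique only up to an additive constant (fix it e.g. by requiring ∫_0^1/3 u dx = 0).


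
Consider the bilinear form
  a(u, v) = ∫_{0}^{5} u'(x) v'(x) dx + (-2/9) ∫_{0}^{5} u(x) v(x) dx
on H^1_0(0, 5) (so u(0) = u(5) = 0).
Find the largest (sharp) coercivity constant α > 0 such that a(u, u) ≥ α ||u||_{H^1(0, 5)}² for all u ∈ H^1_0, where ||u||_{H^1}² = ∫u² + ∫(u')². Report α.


α = (-50/9 + π^2)/(π^2 + 25)

Coercivity of a(·,·) on H^1_0(0, 5) means a(u, u) ≥ α ||u||_{H^1}² for every u ∈ H^1_0.
The interval has length L = 5, and Poincaré/coercivity depend only on L. Here a(u, u) = ∫(u')² + (-2/9)·∫u².
Here c = -2/9 < 0 with |c| < (π/L)² = π^2/25, so coercivity still holds. The condition a(u,u) ≥ α||u||_{H^1}² reads (1−α)∫(u')² ≥ (α−c)∫u². Any admissible α is ≤ 1 (rapidly oscillating u have ∫u²/∫(u')² → 0), and α = 1 would force 0 ≥ (1−c)∫u², impossible since c < 1; so 1−α > 0. By the sharp Poincaré inequality on H^1_0 of an interval of length L, ∫(u')² ≥ (π/L)²∫u² with equality for the first sine mode sin(π(x−x₀)/L) (x₀ the left endpoint), so the inequality holds for all u iff (1−α)(π/L)² ≥ α − c, i.e. α ≤ ((π/L)² + c)/((π/L)² + 1) = (1 + c(L/π)²)/(1 + (L/π)²). (Direct route, valid since c ≤ 0: Poincaré gives c∫u² ≥ c(L/π)²∫(u')², so a(u,u) ≥ (1 + c(L/π)²)∫(u')², while ||u||_{H^1}² ≤ (1 + (L/π)²)∫(u')²; dividing yields the same α.) With (π/L)² = π^2/25 and c = -2/9, the largest admissible constant is α = ((π/L)² + c)/((π/L)² + 1).
Simplifying, α = (-50/9 + π^2)/(π^2 + 25).


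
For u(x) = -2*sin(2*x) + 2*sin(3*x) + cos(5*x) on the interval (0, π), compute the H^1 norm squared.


||u||_{H^1(0,π)}^2 = 416/21 + 43*π

u'(x) = -5*sin(5*x) - 4*cos(2*x) + 6*cos(3*x).
Expand u² and (u')² and integrate term by term on (0, π), using: for integers n ≥ 1, ∫_0^π sin²(nx) dx = ∫_0^π cos²(nx) dx = π/2; for n ≠ n', ∫_0^π sin(nx)sin(n'x) dx = ∫_0^π cos(nx)cos(n'x) dx = 0; and by product-to-sum, ∫_0^π sin(nx)cos(n'x) dx = ½∫_0^π [sin((n+n')x) + sin((n−n')x)] dx, which is 0 when n+n' is even and 2n/(n²−n'²) when n+n' is odd (it need not vanish on (0, π)).
  u² squared terms: (-2)²·∫sin(2x)² dx = 4·π/2 = 2*π;  (2)²·∫sin(3x)² dx = 4·π/2 = 2*π;  (1)²·∫cos(5x)² dx = 1·π/2 = π/2.
  u² cross terms: 2·(-2)·(2)·∫sin(2x)·sin(3x) dx = -8·(0) = 0;  2·(-2)·(1)·∫sin(2x)·cos(5x) dx = -4·(-4/21) = 16/21;  2·(2)·(1)·∫sin(3x)·cos(5x) dx = 4·(0) = 0.
  So ∫_0^π u² dx = 2*π + 2*π + π/2 + 0 + 16/21 + 0 = 16/21 + 9*π/2.
  (u')² squared terms: (-5)²·∫sin(5x)² dx = 25·π/2 = 25*π/2;  (-4)²·∫cos(2x)² dx = 16·π/2 = 8*π;  (6)²·∫cos(3x)² dx = 36·π/2 = 18*π.
  (u')² cross terms: 2·(-5)·(-4)·∫sin(5x)·cos(2x) dx = 40·(10/21) = 400/21;  2·(-5)·(6)·∫sin(5x)·cos(3x) dx = -60·(0) = 0;  2·(-4)·(6)·∫cos(2x)·cos(3x) dx = -48·(0) = 0.
  So ∫_0^π (u')² dx = 25*π/2 + 8*π + 18*π + 400/21 + 0 + 0 = 400/21 + 77*π/2.
||u||_{H^1}^2 = (16/21 + 9*π/2) + (400/21 + 77*π/2) = 416/21 + 43*π.


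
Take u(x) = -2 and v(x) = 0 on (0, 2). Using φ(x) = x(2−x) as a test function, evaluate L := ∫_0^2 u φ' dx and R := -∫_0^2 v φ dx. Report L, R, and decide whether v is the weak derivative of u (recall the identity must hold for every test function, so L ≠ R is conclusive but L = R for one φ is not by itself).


LHS = 0, RHS = 0. Yes, v = u' weakly.

u(x) = -2, classical derivative u'(x) = 0.
φ(x) = x(2−x), so φ'(x) = 2 - 2*x.
Note φ(0) = φ(2) = 0, so the boundary term u·φ vanishes.
LHS = ∫_0^2 u(x) φ'(x) dx = ∫_0^2 (4*x - 4) dx. Term by term:
  ∫_0^2 4*x dx = 8;  ∫_0^2 -4 dx = -8.
Sum: 8 − 8 = 0.
So LHS = 0.
∫_0^2 v(x) φ(x) dx = ∫_0^2 (0) dx. Term by term:
  ∫_0^2 0 dx = 0.
So RHS = -∫_0^2 v(x) φ(x) dx = 0.
LHS = RHS, so the identity holds for this test φ.
Moreover u is smooth here and v(x) = u'(x) = 0 pointwise, so the identity holds for every test function. Hence v is the weak derivative of u.


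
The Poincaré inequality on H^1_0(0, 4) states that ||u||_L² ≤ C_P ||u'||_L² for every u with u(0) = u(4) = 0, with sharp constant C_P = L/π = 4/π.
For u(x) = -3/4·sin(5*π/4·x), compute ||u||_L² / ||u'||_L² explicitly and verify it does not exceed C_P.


||u||_L² / ||u'||_L² = 4/(5*π) < C_P = 4/π.

u(x) = -3/4·sin(5*π/4·x), so u'(x) = -15*π*cos(5*π*x/4)/16.
Writing u(x) = A·sin(kπx/L) with A = -3/4 and k = 5, use ∫_0^L sin²(kπx/L) dx = L/2 and ∫_0^L cos²(kπx/L) dx = L/2.
u² = 9/16·sin²(5*π/4·x) and (u')² = 225*π^2/256·cos²(5*π/4·x), and each of sin², cos² integrates to L/2 = 2 over (0, 4).
∫_0^4 u² dx = 9/8, so ||u||_L² = 3*sqrt(2)/4.
∫_0^4 (u')² dx = 225*π^2/128, so ||u'||_L² = 15*sqrt(2)*π/16.
Ratio ||u||_L² / ||u'||_L² = 4/(5*π).
Sharp Poincaré constant on H^1_0(0, 4) is C_P = L/π = 4/π, achieved by sin(π/4·x).
This is the k = 5 harmonic; the ratio L/(kπ) is strictly less than C_P = L/π, consistent with the sharp inequality ||u||_L² ≤ C_P ||u'||_L².


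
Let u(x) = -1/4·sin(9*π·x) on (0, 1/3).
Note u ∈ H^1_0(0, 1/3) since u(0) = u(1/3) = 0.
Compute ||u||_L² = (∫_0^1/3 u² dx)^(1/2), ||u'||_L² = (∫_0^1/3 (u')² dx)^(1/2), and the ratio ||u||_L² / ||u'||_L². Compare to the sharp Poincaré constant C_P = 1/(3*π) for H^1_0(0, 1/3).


||u||_L² / ||u'||_L² = 1/(9*π) < C_P = 1/(3*π).

u(x) = -1/4·sin(9*π·x), so u'(x) = -9*π*cos(9*π*x)/4.
Writing u(x) = A·sin(kπx/L) with A = -1/4 and k = 3, use ∫_0^L sin²(kπx/L) dx = L/2 and ∫_0^L cos²(kπx/L) dx = L/2.
u² = 1/16·sin²(9*π·x) and (u')² = 81*π^2/16·cos²(9*π·x), and each of sin², cos² integrates to L/2 = 1/6 over (0, 1/3).
∫_0^1/3 u² dx = 1/96, so ||u||_L² = sqrt(6)/24.
∫_0^1/3 (u')² dx = 27*π^2/32, so ||u'||_L² = 3*sqrt(6)*π/8.
Ratio ||u||_L² / ||u'||_L² = 1/(9*π).
Sharp Poincaré constant on H^1_0(0, 1/3) is C_P = L/π = 1/(3*π), achieved by sin(3*π·x).
This is the k = 3 harmonic; the ratio L/(kπ) is strictly less than C_P = L/π, consistent with the sharp inequality ||u||_L² ≤ C_P ||u'||_L².


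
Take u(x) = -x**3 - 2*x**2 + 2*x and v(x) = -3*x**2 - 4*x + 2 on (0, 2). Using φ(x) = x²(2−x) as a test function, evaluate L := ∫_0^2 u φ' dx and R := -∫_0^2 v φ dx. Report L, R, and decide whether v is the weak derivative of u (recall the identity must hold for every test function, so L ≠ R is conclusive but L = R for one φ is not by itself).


LHS = 152/15, RHS = 152/15. Yes, v = u' weakly.

u(x) = -x**3 - 2*x**2 + 2*x, classical derivative u'(x) = -3*x**2 - 4*x + 2.
φ(x) = x²(2−x), so φ'(x) = x*(4 - 3*x).
Note φ(0) = φ(2) = 0, so the boundary term u·φ vanishes.
LHS = ∫_0^2 u(x) φ'(x) dx = ∫_0^2 (3*x^5 + 2*x^4 - 14*x^3 + 8*x^2) dx. Term by term:
  ∫_0^2 3*x^5 dx = 32;  ∫_0^2 2*x^4 dx = 64/5;  ∫_0^2 -14*x^3 dx = -56;
  ∫_0^2 8*x^2 dx = 64/3.
Sum: 32 + 64/5 − 56 + 64/3 = 152/15.
So LHS = 152/15.
∫_0^2 v(x) φ(x) dx = ∫_0^2 (3*x^5 - 2*x^4 - 10*x^3 + 4*x^2) dx. Term by term:
  ∫_0^2 3*x^5 dx = 32;  ∫_0^2 -2*x^4 dx = -64/5;  ∫_0^2 -10*x^3 dx = -40;
  ∫_0^2 4*x^2 dx = 32/3.
Sum: 32 − 64/5 − 40 + 32/3 = -152/15.
So RHS = -∫_0^2 v(x) φ(x) dx = 152/15.
LHS = RHS, so the identity holds for this test φ.
Moreover u is smooth here and v(x) = u'(x) = -3*x**2 - 4*x + 2 pointwise, so the identity holds for every test function. Hence v is the weak derivative of u.


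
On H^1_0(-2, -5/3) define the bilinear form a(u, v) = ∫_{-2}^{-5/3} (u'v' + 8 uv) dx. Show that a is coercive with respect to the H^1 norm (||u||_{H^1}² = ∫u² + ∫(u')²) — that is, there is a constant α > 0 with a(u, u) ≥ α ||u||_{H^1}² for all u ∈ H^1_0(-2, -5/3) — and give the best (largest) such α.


α = 1

Coercivity of a(·,·) on H^1_0(-2, -5/3) means a(u, u) ≥ α ||u||_{H^1}² for every u ∈ H^1_0.
The interval has length L = 1/3, and Poincaré/coercivity depend only on L. Here a(u, u) = ∫(u')² + (8)·∫u².
Here c = 8 ≥ 1, so a(u,u) = ∫(u')² + c∫u² ≥ ∫(u')² + ∫u² = ||u||_{H^1}², i.e. α = 1 works. No larger α is possible: a(u,u) ≥ α||u||_{H^1}² means (1−α)∫(u')² ≥ (α−c)∫u², and for the modes u_n = sin(nπ(x−x₀)/L) (x₀ the left endpoint) one has ∫u_n²/∫(u_n')² = (L/(nπ))² → 0, so a(u_n,u_n)/||u_n||_{H^1}² → 1. Hence the optimal constant is α = 1.
Therefore α = 1.


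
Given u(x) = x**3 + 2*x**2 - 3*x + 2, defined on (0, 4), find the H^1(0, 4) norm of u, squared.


||u||_{H^1}^2 = 799348/105

The H^1 norm (squared) on an interval (0, L) is
  ||u||_{H^1}^2 = ∫_0^L u(x)^2 dx + ∫_0^L u'(x)^2 dx.
Compute u'(x) = 3*x**2 + 4*x - 3.
Then u(x)^2 = x**6 + 4*x**5 - 2*x**4 - 8*x**3 + 17*x**2 - 12*x + 4 and u'(x)^2 = 9*x**4 + 24*x**3 - 2*x**2 - 24*x + 9.
Integrate each monomial from 0 to 4 using ∫_0^4 c·x^n dx = c·4^(n+1)/(n+1):
  ∫_0^4 u(x)^2 dx = ∫_0^4 (x^6 + 4*x^5 - 2*x^4 - 8*x^3 + 17*x^2 - 12*x + 4) dx. Term by term:
    ∫_0^4 x^6 dx = 16384/7;  ∫_0^4 4*x^5 dx = 8192/3;  ∫_0^4 -2*x^4 dx = -2048/5;
    ∫_0^4 -8*x^3 dx = -512;  ∫_0^4 17*x^2 dx = 1088/3;  ∫_0^4 -12*x dx = -96;
    ∫_0^4 4 dx = 16.
  Sum: 16384/7 + 8192/3 − 2048/5 − 512 + 1088/3 − 96 + 16 = 465392/105.
  ∫_0^4 u'(x)^2 dx = ∫_0^4 (9*x^4 + 24*x^3 - 2*x^2 - 24*x + 9) dx. Term by term:
    ∫_0^4 9*x^4 dx = 9216/5;  ∫_0^4 24*x^3 dx = 1536;  ∫_0^4 -2*x^2 dx = -128/3;
    ∫_0^4 -24*x dx = -192;  ∫_0^4 9 dx = 36.
  Sum: 9216/5 + 1536 − 128/3 − 192 + 36 = 47708/15.
Adding: ||u||_{H^1}^2 = 465392/105 + 47708/15 = 799348/105.


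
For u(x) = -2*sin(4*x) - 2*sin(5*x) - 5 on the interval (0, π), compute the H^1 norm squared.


||u||_{H^1(0,π)}^2 = 8 + 111*π

u'(x) = -8*cos(4*x) - 10*cos(5*x).
Expand u² and (u')² and integrate term by term on (0, π), using: for integers n ≥ 1, ∫_0^π sin²(nx) dx = ∫_0^π cos²(nx) dx = π/2; for n ≠ n', ∫_0^π sin(nx)sin(n'x) dx = ∫_0^π cos(nx)cos(n'x) dx = 0; and by product-to-sum, ∫_0^π sin(nx)cos(n'x) dx = ½∫_0^π [sin((n+n')x) + sin((n−n')x)] dx, which is 0 when n+n' is even and 2n/(n²−n'²) when n+n' is odd (it need not vanish on (0, π)). For the constant mode: ∫_0^π 1 dx = π, ∫_0^π cos(nx) dx = 0, ∫_0^π sin(nx) dx = (1−(−1)^n)/n.
  u² squared terms: (-5)²·∫1 dx = 25·π = 25*π;  (-2)²·∫sin(4x)² dx = 4·π/2 = 2*π;  (-2)²·∫sin(5x)² dx = 4·π/2 = 2*π.
  u² cross terms: 2·(-5)·(-2)·∫1·sin(4x) dx = 20·(0) = 0;  2·(-5)·(-2)·∫1·sin(5x) dx = 20·(2/5) = 8;  2·(-2)·(-2)·∫sin(4x)·sin(5x) dx = 8·(0) = 0.
  So ∫_0^π u² dx = 25*π + 2*π + 2*π + 0 + 8 + 0 = 8 + 29*π.
  (u')² squared terms: (-10)²·∫cos(5x)² dx = 100·π/2 = 50*π;  (-8)²·∫cos(4x)² dx = 64·π/2 = 32*π.
  (u')² cross terms: 2·(-10)·(-8)·∫cos(5x)·cos(4x) dx = 160·(0) = 0.
  So ∫_0^π (u')² dx = 50*π + 32*π + 0 = 82*π.
||u||_{H^1}^2 = (8 + 29*π) + (82*π) = 8 + 111*π.


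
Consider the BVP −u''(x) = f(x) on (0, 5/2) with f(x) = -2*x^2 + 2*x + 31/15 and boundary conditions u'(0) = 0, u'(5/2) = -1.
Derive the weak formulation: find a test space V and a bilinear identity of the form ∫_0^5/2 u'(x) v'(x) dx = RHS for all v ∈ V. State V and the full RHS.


V = H^1(0, 5/2) (v unrestricted at boundary; u is determined up to an additive constant); weak form: ∫_0^5/2 u'v' dx = ∫_0^5/2 (-2*x^2 + 2*x + 31/15) v dx − v(5/2) for all v ∈ V.

Multiply both sides by a test function v and integrate from 0 to 5/2:
  ∫_0^5/2 −u''(x) v(x) dx = ∫_0^5/2 f(x) v(x) dx.
Integrate the LHS by parts once:
  ∫_0^5/2 −u'' v dx = −[u'(x) v(x)]_0^5/2 + ∫_0^5/2 u'(x) v'(x) dx.
Thus ∫_0^5/2 u'(x) v'(x) dx = ∫_0^5/2 f(x) v(x) dx + [u'(x) v(x)]_0^5/2.
Choose V so that boundary terms are either known or forced to vanish.
u has inhomogeneous Neumann u'(0) = 0, u'(5/2) = -1. [u' v]_0^5/2 = (-1)·v(5/2) − (0)·v(0) = − v(5/2). Take V = H^1(0, 5/2); boundary term becomes part of RHS.
Weak formulation: find u (satisfying any essential BC) such that ∫_0^5/2 u'(x) v'(x) dx = ∫_0^5/2 f v dx − v(5/2) for all v ∈ V (Neumann data are natural BCs: they enter the RHS as boundary terms).
Substituting f(x) = -2*x^2 + 2*x + 31/15, the right-hand side is ∫_0^5/2 (-2*x^2 + 2*x + 31/15) v dx − v(5/2).
Compatibility check (pure Neumann): taking v ≡ 1 ∈ V gives 0 = ∫_0^5/2 f dx + (-1) − (0), i.e. ∫_0^5/2 f dx must equal u'(0) − u'(5/2) = 1. Indeed ∫_0^5/2 (-2*x^2 + 2*x + 31/15) dx = 1, so the data are compatible. The solution is then unique only up to an additive constant (fix it e.g. by requiring ∫_0^5/2 u dx = 0).


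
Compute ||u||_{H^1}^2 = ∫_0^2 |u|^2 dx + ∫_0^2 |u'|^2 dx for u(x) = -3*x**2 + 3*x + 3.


||u||_{H^1}^2 = 288/5

The H^1 norm (squared) on an interval (0, L) is
  ||u||_{H^1}^2 = ∫_0^L u(x)^2 dx + ∫_0^L u'(x)^2 dx.
Compute u'(x) = 3 - 6*x.
Then u(x)^2 = 9*x**4 - 18*x**3 - 9*x**2 + 18*x + 9 and u'(x)^2 = 36*x**2 - 36*x + 9.
Integrate each monomial from 0 to 2 using ∫_0^2 c·x^n dx = c·2^(n+1)/(n+1):
  ∫_0^2 u(x)^2 dx = ∫_0^2 (9*x^4 - 18*x^3 - 9*x^2 + 18*x + 9) dx. Term by term:
    ∫_0^2 9*x^4 dx = 288/5;  ∫_0^2 -18*x^3 dx = -72;  ∫_0^2 -9*x^2 dx = -24;
    ∫_0^2 18*x dx = 36;  ∫_0^2 9 dx = 18.
  Sum: 288/5 − 72 − 24 + 36 + 18 = 78/5.
  ∫_0^2 u'(x)^2 dx = ∫_0^2 (36*x^2 - 36*x + 9) dx. Term by term:
    ∫_0^2 36*x^2 dx = 96;  ∫_0^2 -36*x dx = -72;  ∫_0^2 9 dx = 18.
  Sum: 96 − 72 + 18 = 42.
Adding: ||u||_{H^1}^2 = 78/5 + 42 = 288/5.


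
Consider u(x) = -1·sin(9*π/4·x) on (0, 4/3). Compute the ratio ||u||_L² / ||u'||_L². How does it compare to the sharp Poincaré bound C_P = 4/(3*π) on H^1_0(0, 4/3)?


||u||_L² / ||u'||_L² = 4/(9*π) < C_P = 4/(3*π).

u(x) = -1·sin(9*π/4·x), so u'(x) = -9*π*cos(9*π*x/4)/4.
Writing u(x) = A·sin(kπx/L) with A = -1 and k = 3, use ∫_0^L sin²(kπx/L) dx = L/2 and ∫_0^L cos²(kπx/L) dx = L/2.
u² = 1·sin²(9*π/4·x) and (u')² = 81*π^2/16·cos²(9*π/4·x), and each of sin², cos² integrates to L/2 = 2/3 over (0, 4/3).
∫_0^4/3 u² dx = 2/3, so ||u||_L² = sqrt(6)/3.
∫_0^4/3 (u')² dx = 27*π^2/8, so ||u'||_L² = 3*sqrt(6)*π/4.
Ratio ||u||_L² / ||u'||_L² = 4/(9*π).
Sharp Poincaré constant on H^1_0(0, 4/3) is C_P = L/π = 4/(3*π), achieved by sin(3*π/4·x).
This is the k = 3 harmonic; the ratio L/(kπ) is strictly less than C_P = L/π, consistent with the sharp inequality ||u||_L² ≤ C_P ||u'||_L².


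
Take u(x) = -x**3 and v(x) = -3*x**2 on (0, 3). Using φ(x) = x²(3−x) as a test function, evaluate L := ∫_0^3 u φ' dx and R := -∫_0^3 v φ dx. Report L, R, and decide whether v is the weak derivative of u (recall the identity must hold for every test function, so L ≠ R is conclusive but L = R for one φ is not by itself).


LHS = 729/10, RHS = 729/10. Yes, v = u' weakly.

u(x) = -x**3, classical derivative u'(x) = -3*x**2.
φ(x) = x²(3−x), so φ'(x) = 3*x*(2 - x).
Note φ(0) = φ(3) = 0, so the boundary term u·φ vanishes.
LHS = ∫_0^3 u(x) φ'(x) dx = ∫_0^3 (3*x^5 - 6*x^4) dx. Term by term:
  ∫_0^3 3*x^5 dx = 729/2;  ∫_0^3 -6*x^4 dx = -1458/5.
Sum: 729/2 − 1458/5 = 729/10.
So LHS = 729/10.
∫_0^3 v(x) φ(x) dx = ∫_0^3 (3*x^5 - 9*x^4) dx. Term by term:
  ∫_0^3 3*x^5 dx = 729/2;  ∫_0^3 -9*x^4 dx = -2187/5.
Sum: 729/2 − 2187/5 = -729/10.
So RHS = -∫_0^3 v(x) φ(x) dx = 729/10.
LHS = RHS, so the identity holds for this test φ.
Moreover u is smooth here and v(x) = u'(x) = -3*x**2 pointwise, so the identity holds for every test function. Hence v is the weak derivative of u.


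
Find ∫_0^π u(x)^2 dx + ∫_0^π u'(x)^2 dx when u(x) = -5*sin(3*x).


||u||_{H^1(0,π)}^2 = 125*π

u'(x) = -15*cos(3*x).
Expand u² and (u')² and integrate term by term on (0, π), using: for integers n ≥ 1, ∫_0^π sin²(nx) dx = ∫_0^π cos²(nx) dx = π/2; for n ≠ n', ∫_0^π sin(nx)sin(n'x) dx = ∫_0^π cos(nx)cos(n'x) dx = 0; and by product-to-sum, ∫_0^π sin(nx)cos(n'x) dx = ½∫_0^π [sin((n+n')x) + sin((n−n')x)] dx, which is 0 when n+n' is even and 2n/(n²−n'²) when n+n' is odd (it need not vanish on (0, π)).
  u² squared terms: (-5)²·∫sin(3x)² dx = 25·π/2 = 25*π/2.
  So ∫_0^π u² dx = 25*π/2.
  (u')² squared terms: (-15)²·∫cos(3x)² dx = 225·π/2 = 225*π/2.
  So ∫_0^π (u')² dx = 225*π/2.
||u||_{H^1}^2 = (25*π/2) + (225*π/2) = 125*π.


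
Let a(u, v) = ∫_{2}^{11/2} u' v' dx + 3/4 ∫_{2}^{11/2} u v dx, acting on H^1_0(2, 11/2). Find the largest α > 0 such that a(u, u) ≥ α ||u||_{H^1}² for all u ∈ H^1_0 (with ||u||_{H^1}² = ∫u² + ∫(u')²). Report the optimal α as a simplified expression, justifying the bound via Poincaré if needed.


α = (147 + 16*π^2)/(4*(4*π^2 + 49))

Coercivity of a(·,·) on H^1_0(2, 11/2) means a(u, u) ≥ α ||u||_{H^1}² for every u ∈ H^1_0.
The interval has length L = 7/2, and Poincaré/coercivity depend only on L. Here a(u, u) = ∫(u')² + (3/4)·∫u².
Here 0 < c = 3/4 < 1. The condition a(u,u) ≥ α||u||_{H^1}² reads (1−α)∫(u')² ≥ (α−c)∫u². Any admissible α is ≤ 1 (rapidly oscillating u have ∫u²/∫(u')² → 0), and α = 1 would force 0 ≥ (1−c)∫u², impossible since c < 1; so 1−α > 0. By the sharp Poincaré inequality on H^1_0 of an interval of length L, ∫(u')² ≥ (π/L)²∫u² with equality for the first sine mode sin(π(x−x₀)/L) (x₀ the left endpoint), so the inequality holds for all u iff (1−α)(π/L)² ≥ α − c, i.e. α ≤ ((π/L)² + c)/((π/L)² + 1) = (1 + c(L/π)²)/(1 + (L/π)²). With (π/L)² = 4*π^2/49 and c = 3/4, the largest admissible constant is α = ((π/L)² + c)/((π/L)² + 1).
Simplifying, α = (147 + 16*π^2)/(4*(4*π^2 + 49)).


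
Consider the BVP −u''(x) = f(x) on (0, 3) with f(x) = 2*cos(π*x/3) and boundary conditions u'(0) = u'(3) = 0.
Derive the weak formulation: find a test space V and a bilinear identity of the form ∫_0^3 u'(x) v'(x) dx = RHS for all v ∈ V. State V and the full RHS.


V = H^1(0, 3) (no boundary constraint on v; u is determined up to an additive constant); weak form: ∫_0^3 u'v' dx = ∫_0^3 (2*cos(π*x/3)) v dx for all v ∈ V.

Multiply both sides by a test function v and integrate from 0 to 3:
  ∫_0^3 −u''(x) v(x) dx = ∫_0^3 f(x) v(x) dx.
Integrate the LHS by parts once:
  ∫_0^3 −u'' v dx = −[u'(x) v(x)]_0^3 + ∫_0^3 u'(x) v'(x) dx.
Thus ∫_0^3 u'(x) v'(x) dx = ∫_0^3 f(x) v(x) dx + [u'(x) v(x)]_0^3.
Choose V so that boundary terms are either known or forced to vanish.
u has homogeneous Neumann: u'(0) = u'(3) = 0. So [u' v]_0^3 = 0·v(3) − 0·v(0) = 0 for any v; take V = H^1(0, 3).
Weak formulation: find u (satisfying any essential BC) such that ∫_0^3 u'(x) v'(x) dx = ∫_0^3 f v dx for all v ∈ V (homogeneous Neumann, so boundary terms vanish).
Substituting f(x) = 2*cos(π*x/3), the right-hand side is ∫_0^3 (2*cos(π*x/3)) v dx.
Compatibility check (pure Neumann): taking v ≡ 1 ∈ V gives 0 = ∫_0^3 f dx + (0) − (0), i.e. ∫_0^3 f dx must equal u'(0) − u'(3) = 0. Indeed ∫_0^3 (2*cos(π*x/3)) dx = 0, so the data are compatible. The solution is then unique only up to an additive constant (fix it e.g. by requiring ∫_0^3 u dx = 0).


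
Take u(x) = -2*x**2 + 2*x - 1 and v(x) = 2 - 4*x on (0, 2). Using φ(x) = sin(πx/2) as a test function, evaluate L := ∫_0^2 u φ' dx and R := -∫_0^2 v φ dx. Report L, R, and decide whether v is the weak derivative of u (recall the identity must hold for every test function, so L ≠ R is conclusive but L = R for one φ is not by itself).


LHS = 8/π, RHS = 8/π. Yes, v = u' weakly.

u(x) = -2*x**2 + 2*x - 1, classical derivative u'(x) = 2 - 4*x.
φ(x) = sin(πx/2), so φ'(x) = π*cos(π*x/2)/2.
Note φ(0) = φ(2) = 0, so the boundary term u·φ vanishes.
LHS = ∫_0^2 u(x) φ'(x) dx = ∫_0^2 (-π*x^2*cos(π*x/2) + π*x*cos(π*x/2) - π*cos(π*x/2)/2) dx. Term by term:
  ∫_0^2 -π*cos(π*x/2)/2 dx = 0;  ∫_0^2 π*x*cos(π*x/2) dx = -8/π;  ∫_0^2 -π*x^2*cos(π*x/2) dx = 16/π.
Sum: 0 − 8/π + 16/π = 8/π.
So LHS = 8/π.
∫_0^2 v(x) φ(x) dx = ∫_0^2 (-4*x*sin(π*x/2) + 2*sin(π*x/2)) dx. Term by term:
  ∫_0^2 2*sin(π*x/2) dx = 8/π;  ∫_0^2 -4*x*sin(π*x/2) dx = -16/π.
Sum: 8/π − 16/π = -8/π.
So RHS = -∫_0^2 v(x) φ(x) dx = 8/π.
LHS = RHS, so the identity holds for this test φ.
Moreover u is smooth here and v(x) = u'(x) = 2 - 4*x pointwise, so the identity holds for every test function. Hence v is the weak derivative of u.


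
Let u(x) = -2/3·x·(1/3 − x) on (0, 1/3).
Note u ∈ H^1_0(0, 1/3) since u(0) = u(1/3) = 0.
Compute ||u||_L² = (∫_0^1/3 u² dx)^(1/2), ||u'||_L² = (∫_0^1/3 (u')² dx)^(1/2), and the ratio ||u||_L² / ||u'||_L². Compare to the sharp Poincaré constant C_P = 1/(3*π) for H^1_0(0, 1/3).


||u||_L² / ||u'||_L² = sqrt(10)/30 < C_P = 1/(3*π).

u(x) = -2/3·x·(1/3 − x), so u'(x) = 4*x/3 - 2/9.
u(x) = -2/3·x·(1/3 − x) vanishes at x = 0 and x = 1/3, so u ∈ H^1_0(0, 1/3). Differentiate via the product rule and integrate the resulting polynomials term by term.
  ∫_0^1/3 u² dx = ∫_0^1/3 (4*x^4/9 - 8*x^3/27 + 4*x^2/81) dx. Term by term:
    ∫_0^1/3 4*x^4/9 dx = 4/10935;  ∫_0^1/3 -8*x^3/27 dx = -2/2187;  ∫_0^1/3 4*x^2/81 dx = 4/6561.
  Sum: 4/10935 − 2/2187 + 4/6561 = 2/32805.
  ∫_0^1/3 (u')² dx = ∫_0^1/3 (16*x^2/9 - 16*x/27 + 4/81) dx. Term by term:
    ∫_0^1/3 16*x^2/9 dx = 16/729;  ∫_0^1/3 -16*x/27 dx = -8/243;  ∫_0^1/3 4/81 dx = 4/243.
  Sum: 16/729 − 8/243 + 4/243 = 4/729.
∫_0^1/3 u² dx = 2/32805, so ||u||_L² = sqrt(10)/405.
∫_0^1/3 (u')² dx = 4/729, so ||u'||_L² = 2/27.
Ratio ||u||_L² / ||u'||_L² = sqrt(10)/30.
Sharp Poincaré constant on H^1_0(0, 1/3) is C_P = L/π = 1/(3*π), achieved by sin(3*π·x).
A polynomial bump cannot attain the sharp Poincaré constant (only the first sine eigenfunction does), so the ratio is strictly less than C_P, consistent with ||u||_L² ≤ C_P ||u'||_L².


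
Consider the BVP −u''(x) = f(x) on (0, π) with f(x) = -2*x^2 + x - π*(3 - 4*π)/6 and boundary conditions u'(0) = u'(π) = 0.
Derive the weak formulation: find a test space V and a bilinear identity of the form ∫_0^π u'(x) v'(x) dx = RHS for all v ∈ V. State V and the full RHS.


V = H^1(0, π) (no boundary constraint on v; u is determined up to an additive constant); weak form: ∫_0^π u'v' dx = ∫_0^π (-2*x^2 + x - π*(3 - 4*π)/6) v dx for all v ∈ V.

Multiply both sides by a test function v and integrate from 0 to π:
  ∫_0^π −u''(x) v(x) dx = ∫_0^π f(x) v(x) dx.
Integrate the LHS by parts once:
  ∫_0^π −u'' v dx = −[u'(x) v(x)]_0^π + ∫_0^π u'(x) v'(x) dx.
Thus ∫_0^π u'(x) v'(x) dx = ∫_0^π f(x) v(x) dx + [u'(x) v(x)]_0^π.
Choose V so that boundary terms are either known or forced to vanish.
u has homogeneous Neumann: u'(0) = u'(π) = 0. So [u' v]_0^π = 0·v(π) − 0·v(0) = 0 for any v; take V = H^1(0, π).
Weak formulation: find u (satisfying any essential BC) such that ∫_0^π u'(x) v'(x) dx = ∫_0^π f v dx for all v ∈ V (homogeneous Neumann, so boundary terms vanish).
Substituting f(x) = -2*x^2 + x - π*(3 - 4*π)/6, the right-hand side is ∫_0^π (-2*x^2 + x - π*(3 - 4*π)/6) v dx.
Compatibility check (pure Neumann): taking v ≡ 1 ∈ V gives 0 = ∫_0^π f dx + (0) − (0), i.e. ∫_0^π f dx must equal u'(0) − u'(π) = 0. Indeed ∫_0^π (-2*x^2 + x - π*(3 - 4*π)/6) dx = 0, so the data are compatible. The solution is then unique only up to an additive constant (fix it e.g. by requiring ∫_0^π u dx = 0).


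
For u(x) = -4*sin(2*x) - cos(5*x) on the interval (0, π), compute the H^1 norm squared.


||u||_{H^1(0,π)}^2 = -832/21 + 53*π

u'(x) = 5*sin(5*x) - 8*cos(2*x).
Expand u² and (u')² and integrate term by term on (0, π), using: for integers n ≥ 1, ∫_0^π sin²(nx) dx = ∫_0^π cos²(nx) dx = π/2; for n ≠ n', ∫_0^π sin(nx)sin(n'x) dx = ∫_0^π cos(nx)cos(n'x) dx = 0; and by product-to-sum, ∫_0^π sin(nx)cos(n'x) dx = ½∫_0^π [sin((n+n')x) + sin((n−n')x)] dx, which is 0 when n+n' is even and 2n/(n²−n'²) when n+n' is odd (it need not vanish on (0, π)).
  u² squared terms: (-1)²·∫cos(5x)² dx = 1·π/2 = π/2;  (-4)²·∫sin(2x)² dx = 16·π/2 = 8*π.
  u² cross terms: 2·(-1)·(-4)·∫cos(5x)·sin(2x) dx = 8·(-4/21) = -32/21.
  So ∫_0^π u² dx = π/2 + 8*π − 32/21 = -32/21 + 17*π/2.
  (u')² squared terms: (-8)²·∫cos(2x)² dx = 64·π/2 = 32*π;  (5)²·∫sin(5x)² dx = 25·π/2 = 25*π/2.
  (u')² cross terms: 2·(-8)·(5)·∫cos(2x)·sin(5x) dx = -80·(10/21) = -800/21.
  So ∫_0^π (u')² dx = 32*π + 25*π/2 − 800/21 = -800/21 + 89*π/2.
||u||_{H^1}^2 = (-32/21 + 17*π/2) + (-800/21 + 89*π/2) = -832/21 + 53*π.


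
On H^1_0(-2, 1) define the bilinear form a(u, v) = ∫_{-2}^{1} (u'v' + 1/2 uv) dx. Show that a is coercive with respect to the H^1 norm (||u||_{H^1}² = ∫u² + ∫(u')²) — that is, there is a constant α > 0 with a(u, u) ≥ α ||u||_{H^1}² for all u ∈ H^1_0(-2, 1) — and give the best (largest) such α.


α = (9/2 + π^2)/(9 + π^2)

Coercivity of a(·,·) on H^1_0(-2, 1) means a(u, u) ≥ α ||u||_{H^1}² for every u ∈ H^1_0.
The interval has length L = 3, and Poincaré/coercivity depend only on L. Here a(u, u) = ∫(u')² + (1/2)·∫u².
Here 0 < c = 1/2 < 1. The condition a(u,u) ≥ α||u||_{H^1}² reads (1−α)∫(u')² ≥ (α−c)∫u². Any admissible α is ≤ 1 (rapidly oscillating u have ∫u²/∫(u')² → 0), and α = 1 would force 0 ≥ (1−c)∫u², impossible since c < 1; so 1−α > 0. By the sharp Poincaré inequality on H^1_0 of an interval of length L, ∫(u')² ≥ (π/L)²∫u² with equality for the first sine mode sin(π(x−x₀)/L) (x₀ the left endpoint), so the inequality holds for all u iff (1−α)(π/L)² ≥ α − c, i.e. α ≤ ((π/L)² + c)/((π/L)² + 1) = (1 + c(L/π)²)/(1 + (L/π)²). With (π/L)² = π^2/9 and c = 1/2, the largest admissible constant is α = ((π/L)² + c)/((π/L)² + 1).
Simplifying, α = (9/2 + π^2)/(9 + π^2).
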